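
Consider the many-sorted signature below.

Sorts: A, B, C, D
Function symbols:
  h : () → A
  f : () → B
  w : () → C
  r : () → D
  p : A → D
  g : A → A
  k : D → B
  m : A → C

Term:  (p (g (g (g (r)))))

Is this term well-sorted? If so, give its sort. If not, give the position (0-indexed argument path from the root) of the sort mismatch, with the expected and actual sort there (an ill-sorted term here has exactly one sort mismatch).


        (r) : D
      (g (r)) : ✗ arg 0 at [0, 0, 0, 0] has sort D, expected A

ill-sorted at position [0, 0, 0, 0]: expected A, got D


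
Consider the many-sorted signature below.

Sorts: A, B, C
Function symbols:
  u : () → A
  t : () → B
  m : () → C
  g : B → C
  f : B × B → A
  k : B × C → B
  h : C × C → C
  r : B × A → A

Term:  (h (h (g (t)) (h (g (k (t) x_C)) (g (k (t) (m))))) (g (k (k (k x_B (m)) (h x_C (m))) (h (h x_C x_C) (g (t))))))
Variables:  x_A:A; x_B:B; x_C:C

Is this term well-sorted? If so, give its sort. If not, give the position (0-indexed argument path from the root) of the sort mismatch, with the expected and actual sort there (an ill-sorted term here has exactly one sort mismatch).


      (t) : B
    (g (t)) : C
          (t) : B
          x_C : C
        (k (t) x_C) : B
      (g (k (t) x_C)) : C
          (t) : B
          (m) : C
        (k (t) (m)) : B
      (g (k (t) (m))) : C
    (h (g (k (t) x_C)) (g (k (t) (m)))) : C
  (h (g (t)) (h (g (k (t) x_C)) (g (k (t) (m))))) : C
          x_B : B
          (m) : C
        (k x_B (m)) : B
          x_C : C
          (m) : C
        (h x_C (m)) : C
      (k (k x_B (m)) (h x_C (m))) : B
          x_C : C
          x_C : C
        (h x_C x_C) : C
          (t) : B
        (g (t)) : C
      (h (h x_C x_C) (g (t))) : C
    (k (k (k x_B (m)) (h x_C (m))) (h (h x_C x_C) (g (t)))) : B
  (g (k (k (k x_B (m)) (h x_C (m))) (h (h x_C x_C) (g (t))))) : C
(h (h (g (t)) (h (g (k (t) x_C)) (g (k (t) (m))))) (g (k (k (k x_B (m)) (h x_C (m))) (h (h x_C x_C) (g (t)))))) : C

well-sorted; sort = C


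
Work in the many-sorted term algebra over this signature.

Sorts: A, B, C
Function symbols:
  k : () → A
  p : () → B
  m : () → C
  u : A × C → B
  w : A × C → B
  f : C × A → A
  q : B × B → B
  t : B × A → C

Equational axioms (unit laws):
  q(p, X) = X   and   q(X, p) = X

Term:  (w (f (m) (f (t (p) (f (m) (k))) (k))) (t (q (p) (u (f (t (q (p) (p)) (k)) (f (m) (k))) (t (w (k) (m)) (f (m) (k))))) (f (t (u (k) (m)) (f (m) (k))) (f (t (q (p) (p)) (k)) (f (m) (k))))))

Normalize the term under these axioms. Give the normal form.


normal form = (w (f (m) (f (t (p) (f (m) (k))) (k))) (t (u (f (t (p) (k)) (f (m) (k))) (t (w (k) (m)) (f (m) (k)))) (f (t (u (k) (m)) (f (m) (k))) (f (t (p) (k)) (f (m) (k))))))

1. (w (f (m) (f (t (p) (f (m) (k))) (k))) (t (q (p) (u (f (t (q (p) (p)) (k)) (f (m) (k))) (t (w (k) (m)) (f (m) (k))))) (f (t (u (k) (m)) (f (m) (k))) (f (t (q (p) (p)) (k)) (f (m) (k))))))  →  (w (f (m) (f (t (p) (f (m) (k))) (k))) (t (u (f (t (q (p) (p)) (k)) (f (m) (k))) (t (w (k) (m)) (f (m) (k)))) (f (t (u (k) (m)) (f (m) (k))) (f (t (q (p) (p)) (k)) (f (m) (k))))))
2. (w (f (m) (f (t (p) (f (m) (k))) (k))) (t (u (f (t (q (p) (p)) (k)) (f (m) (k))) (t (w (k) (m)) (f (m) (k)))) (f (t (u (k) (m)) (f (m) (k))) (f (t (q (p) (p)) (k)) (f (m) (k))))))  →  (w (f (m) (f (t (p) (f (m) (k))) (k))) (t (u (f (t (p) (k)) (f (m) (k))) (t (w (k) (m)) (f (m) (k)))) (f (t (u (k) (m)) (f (m) (k))) (f (t (q (p) (p)) (k)) (f (m) (k))))))
3. (w (f (m) (f (t (p) (f (m) (k))) (k))) (t (u (f (t (p) (k)) (f (m) (k))) (t (w (k) (m)) (f (m) (k)))) (f (t (u (k) (m)) (f (m) (k))) (f (t (q (p) (p)) (k)) (f (m) (k))))))  →  (w (f (m) (f (t (p) (f (m) (k))) (k))) (t (u (f (t (p) (k)) (f (m) (k))) (t (w (k) (m)) (f (m) (k)))) (f (t (u (k) (m)) (f (m) (k))) (f (t (p) (k)) (f (m) (k))))))


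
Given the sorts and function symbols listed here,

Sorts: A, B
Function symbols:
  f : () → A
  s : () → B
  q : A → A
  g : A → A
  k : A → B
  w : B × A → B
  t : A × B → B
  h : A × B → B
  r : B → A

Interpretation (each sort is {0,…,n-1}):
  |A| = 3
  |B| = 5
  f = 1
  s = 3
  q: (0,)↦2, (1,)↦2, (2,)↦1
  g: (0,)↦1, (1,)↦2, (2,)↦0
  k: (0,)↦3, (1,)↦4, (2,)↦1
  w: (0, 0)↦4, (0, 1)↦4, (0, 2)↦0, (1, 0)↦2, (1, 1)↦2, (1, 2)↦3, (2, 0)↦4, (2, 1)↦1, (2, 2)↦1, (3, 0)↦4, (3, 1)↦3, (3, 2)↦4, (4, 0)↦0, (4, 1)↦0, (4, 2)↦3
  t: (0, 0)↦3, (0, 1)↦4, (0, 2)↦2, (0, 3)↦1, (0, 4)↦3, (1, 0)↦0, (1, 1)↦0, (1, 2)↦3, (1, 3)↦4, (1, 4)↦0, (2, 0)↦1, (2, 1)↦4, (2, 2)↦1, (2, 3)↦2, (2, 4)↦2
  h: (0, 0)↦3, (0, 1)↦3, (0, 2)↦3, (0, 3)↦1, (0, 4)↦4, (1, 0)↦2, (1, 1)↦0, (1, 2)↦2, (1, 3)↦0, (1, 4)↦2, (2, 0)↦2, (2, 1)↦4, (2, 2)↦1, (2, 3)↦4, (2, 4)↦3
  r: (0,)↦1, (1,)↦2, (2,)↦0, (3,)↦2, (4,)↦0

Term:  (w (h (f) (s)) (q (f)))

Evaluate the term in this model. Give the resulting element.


  f = 1
  s = 3
  (h (f) (s)) = h(1, 3) = 0
  f = 1
  (q (f)) = q(1,) = 2
  (w (h (f) (s)) (q (f))) = w(0, 2) = 0

value = 0


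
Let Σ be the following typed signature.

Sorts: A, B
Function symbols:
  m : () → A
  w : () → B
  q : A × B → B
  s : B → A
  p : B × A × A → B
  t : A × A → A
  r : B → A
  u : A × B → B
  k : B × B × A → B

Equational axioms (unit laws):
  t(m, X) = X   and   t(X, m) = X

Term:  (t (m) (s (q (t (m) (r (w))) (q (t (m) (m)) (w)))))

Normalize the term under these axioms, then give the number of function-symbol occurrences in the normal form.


1. (t (m) (s (q (t (m) (r (w))) (q (t (m) (m)) (w)))))  →  (s (q (t (m) (r (w))) (q (t (m) (m)) (w))))
2. (s (q (t (m) (r (w))) (q (t (m) (m)) (w))))  →  (s (q (r (w)) (q (t (m) (m)) (w))))
3. (s (q (r (w)) (q (t (m) (m)) (w))))  →  (s (q (r (w)) (q (m) (w))))
normal form: (s (q (r (w)) (q (m) (w))))

size = 7


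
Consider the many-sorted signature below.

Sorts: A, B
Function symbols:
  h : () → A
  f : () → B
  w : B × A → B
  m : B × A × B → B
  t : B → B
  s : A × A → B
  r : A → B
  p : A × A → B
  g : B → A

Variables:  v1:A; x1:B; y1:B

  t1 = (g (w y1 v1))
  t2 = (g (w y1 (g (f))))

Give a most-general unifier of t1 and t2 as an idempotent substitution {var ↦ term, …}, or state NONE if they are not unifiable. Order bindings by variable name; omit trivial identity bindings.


{v1 ↦ (g (f))}


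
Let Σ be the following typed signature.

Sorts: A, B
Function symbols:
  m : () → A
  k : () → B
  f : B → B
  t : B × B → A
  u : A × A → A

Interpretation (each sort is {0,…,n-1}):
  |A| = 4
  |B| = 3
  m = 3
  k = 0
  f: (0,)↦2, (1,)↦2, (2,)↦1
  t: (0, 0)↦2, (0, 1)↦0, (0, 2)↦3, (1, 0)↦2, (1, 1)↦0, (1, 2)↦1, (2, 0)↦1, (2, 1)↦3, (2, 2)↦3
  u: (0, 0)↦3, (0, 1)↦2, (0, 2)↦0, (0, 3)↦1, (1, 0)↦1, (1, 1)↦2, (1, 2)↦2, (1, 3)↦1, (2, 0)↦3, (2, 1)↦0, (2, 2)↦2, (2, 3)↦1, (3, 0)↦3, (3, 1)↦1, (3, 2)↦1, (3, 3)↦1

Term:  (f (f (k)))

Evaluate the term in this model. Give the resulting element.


value = 1

  k = 0
  (f (k)) = f(0,) = 2
  (f (f (k))) = f(2,) = 1


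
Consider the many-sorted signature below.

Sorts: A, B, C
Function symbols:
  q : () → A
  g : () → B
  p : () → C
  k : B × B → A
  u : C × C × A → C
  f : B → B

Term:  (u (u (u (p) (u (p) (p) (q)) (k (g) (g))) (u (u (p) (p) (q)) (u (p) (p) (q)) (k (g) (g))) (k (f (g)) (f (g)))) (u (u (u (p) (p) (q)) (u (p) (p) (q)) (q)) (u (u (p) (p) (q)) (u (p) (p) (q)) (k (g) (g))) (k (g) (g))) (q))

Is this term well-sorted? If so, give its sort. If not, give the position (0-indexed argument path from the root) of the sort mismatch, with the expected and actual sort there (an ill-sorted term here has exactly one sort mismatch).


      (p) : C
        (p) : C
        (p) : C
        (q) : A
      (u (p) (p) (q)) : C
        (g) : B
        (g) : B
      (k (g) (g)) : A
    (u (p) (u (p) (p) (q)) (k (g) (g))) : C
        (p) : C
        (p) : C
        (q) : A
      (u (p) (p) (q)) : C
        (p) : C
        (p) : C
        (q) : A
      (u (p) (p) (q)) : C
        (g) : B
        (g) : B
      (k (g) (g)) : A
    (u (u (p) (p) (q)) (u (p) (p) (q)) (k (g) (g))) : C
        (g) : B
      (f (g)) : B
        (g) : B
      (f (g)) : B
    (k (f (g)) (f (g))) : A
  (u (u (p) (u (p) (p) (q)) (k (g) (g))) (u (u (p) (p) (q)) (u (p) (p) (q)) (k (g) (g))) (k (f (g)) (f (g)))) : C
        (p) : C
        (p) : C
        (q) : A
      (u (p) (p) (q)) : C
        (p) : C
        (p) : C
        (q) : A
      (u (p) (p) (q)) : C
      (q) : A
    (u (u (p) (p) (q)) (u (p) (p) (q)) (q)) : C
        (p) : C
        (p) : C
        (q) : A
      (u (p) (p) (q)) : C
        (p) : C
        (p) : C
        (q) : A
      (u (p) (p) (q)) : C
        (g) : B
        (g) : B
      (k (g) (g)) : A
    (u (u (p) (p) (q)) (u (p) (p) (q)) (k (g) (g))) : C
      (g) : B
      (g) : B
    (k (g) (g)) : A
  (u (u (u (p) (p) (q)) (u (p) (p) (q)) (q)) (u (u (p) (p) (q)) (u (p) (p) (q)) (k (g) (g))) (k (g) (g))) : C
  (q) : A
(u (u (u (p) (u (p) (p) (q)) (k (g) (g))) (u (u (p) (p) (q)) (u (p) (p) (q)) (k (g) (g))) (k (f (g)) (f (g)))) (u (u (u (p) (p) (q)) (u (p) (p) (q)) (q)) (u (u (p) (p) (q)) (u (p) (p) (q)) (k (g) (g))) (k (g) (g))) (q)) : C

well-sorted; sort = C


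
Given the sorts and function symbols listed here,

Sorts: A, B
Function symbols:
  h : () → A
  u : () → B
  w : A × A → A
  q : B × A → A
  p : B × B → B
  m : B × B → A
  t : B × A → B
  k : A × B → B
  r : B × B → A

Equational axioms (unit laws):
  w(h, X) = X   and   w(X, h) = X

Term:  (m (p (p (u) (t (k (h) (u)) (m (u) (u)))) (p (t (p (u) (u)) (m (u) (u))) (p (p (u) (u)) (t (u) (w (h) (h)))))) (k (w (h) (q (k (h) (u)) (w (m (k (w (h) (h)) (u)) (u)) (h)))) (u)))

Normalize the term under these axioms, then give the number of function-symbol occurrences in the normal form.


size = 37

1. (m (p (p (u) (t (k (h) (u)) (m (u) (u)))) (p (t (p (u) (u)) (m (u) (u))) (p (p (u) (u)) (t (u) (w (h) (h)))))) (k (w (h) (q (k (h) (u)) (w (m (k (w (h) (h)) (u)) (u)) (h)))) (u)))  →  (m (p (p (u) (t (k (h) (u)) (m (u) (u)))) (p (t (p (u) (u)) (m (u) (u))) (p (p (u) (u)) (t (u) (h))))) (k (w (h) (q (k (h) (u)) (w (m (k (w (h) (h)) (u)) (u)) (h)))) (u)))
2. (m (p (p (u) (t (k (h) (u)) (m (u) (u)))) (p (t (p (u) (u)) (m (u) (u))) (p (p (u) (u)) (t (u) (h))))) (k (w (h) (q (k (h) (u)) (w (m (k (w (h) (h)) (u)) (u)) (h)))) (u)))  →  (m (p (p (u) (t (k (h) (u)) (m (u) (u)))) (p (t (p (u) (u)) (m (u) (u))) (p (p (u) (u)) (t (u) (h))))) (k (q (k (h) (u)) (w (m (k (w (h) (h)) (u)) (u)) (h))) (u)))
3. (m (p (p (u) (t (k (h) (u)) (m (u) (u)))) (p (t (p (u) (u)) (m (u) (u))) (p (p (u) (u)) (t (u) (h))))) (k (q (k (h) (u)) (w (m (k (w (h) (h)) (u)) (u)) (h))) (u)))  →  (m (p (p (u) (t (k (h) (u)) (m (u) (u)))) (p (t (p (u) (u)) (m (u) (u))) (p (p (u) (u)) (t (u) (h))))) (k (q (k (h) (u)) (m (k (w (h) (h)) (u)) (u))) (u)))
4. (m (p (p (u) (t (k (h) (u)) (m (u) (u)))) (p (t (p (u) (u)) (m (u) (u))) (p (p (u) (u)) (t (u) (h))))) (k (q (k (h) (u)) (m (k (w (h) (h)) (u)) (u))) (u)))  →  (m (p (p (u) (t (k (h) (u)) (m (u) (u)))) (p (t (p (u) (u)) (m (u) (u))) (p (p (u) (u)) (t (u) (h))))) (k (q (k (h) (u)) (m (k (h) (u)) (u))) (u)))
normal form: (m (p (p (u) (t (k (h) (u)) (m (u) (u)))) (p (t (p (u) (u)) (m (u) (u))) (p (p (u) (u)) (t (u) (h))))) (k (q (k (h) (u)) (m (k (h) (u)) (u))) (u)))


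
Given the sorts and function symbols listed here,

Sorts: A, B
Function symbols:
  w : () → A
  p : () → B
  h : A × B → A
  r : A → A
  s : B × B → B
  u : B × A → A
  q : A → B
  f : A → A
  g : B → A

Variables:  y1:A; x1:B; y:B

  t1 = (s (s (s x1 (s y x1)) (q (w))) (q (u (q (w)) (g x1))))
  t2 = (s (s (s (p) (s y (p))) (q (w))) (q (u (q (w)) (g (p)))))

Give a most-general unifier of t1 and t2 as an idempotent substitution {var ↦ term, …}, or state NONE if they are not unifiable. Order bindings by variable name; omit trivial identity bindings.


{x1 ↦ (p)}


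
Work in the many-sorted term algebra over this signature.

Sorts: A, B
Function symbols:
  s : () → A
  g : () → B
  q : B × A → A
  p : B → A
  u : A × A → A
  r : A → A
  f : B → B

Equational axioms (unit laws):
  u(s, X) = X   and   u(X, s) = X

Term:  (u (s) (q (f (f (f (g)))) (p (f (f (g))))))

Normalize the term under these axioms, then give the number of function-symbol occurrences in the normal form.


size = 9

1. (u (s) (q (f (f (f (g)))) (p (f (f (g))))))  →  (q (f (f (f (g)))) (p (f (f (g)))))
normal form: (q (f (f (f (g)))) (p (f (f (g)))))


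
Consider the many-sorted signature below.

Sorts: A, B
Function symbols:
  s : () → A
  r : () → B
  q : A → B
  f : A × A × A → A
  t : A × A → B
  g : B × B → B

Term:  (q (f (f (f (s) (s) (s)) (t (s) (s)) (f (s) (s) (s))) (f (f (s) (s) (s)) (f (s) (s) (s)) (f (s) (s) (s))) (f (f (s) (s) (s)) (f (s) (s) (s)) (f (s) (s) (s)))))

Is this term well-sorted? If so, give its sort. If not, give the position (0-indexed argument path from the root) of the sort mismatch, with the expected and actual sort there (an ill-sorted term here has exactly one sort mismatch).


ill-sorted at position [0, 0, 1]: expected A, got B

        (s) : A
        (s) : A
        (s) : A
      (f (s) (s) (s)) : A
        (s) : A
        (s) : A
      (t (s) (s)) : B
        (s) : A
        (s) : A
        (s) : A
      (f (s) (s) (s)) : A
    (f (f (s) (s) (s)) (t (s) (s)) (f (s) (s) (s))) : ✗ arg 1 at [0, 0, 1] has sort B, expected A
        (s) : A
        (s) : A
        (s) : A
      (f (s) (s) (s)) : A
        (s) : A
        (s) : A
        (s) : A
      (f (s) (s) (s)) : A
        (s) : A
        (s) : A
        (s) : A
      (f (s) (s) (s)) : A
    (f (f (s) (s) (s)) (f (s) (s) (s)) (f (s) (s) (s))) : A
        (s) : A
        (s) : A
        (s) : A
      (f (s) (s) (s)) : A
        (s) : A
        (s) : A
        (s) : A
      (f (s) (s) (s)) : A
        (s) : A
        (s) : A
        (s) : A
      (f (s) (s) (s)) : A
    (f (f (s) (s) (s)) (f (s) (s) (s)) (f (s) (s) (s))) : A


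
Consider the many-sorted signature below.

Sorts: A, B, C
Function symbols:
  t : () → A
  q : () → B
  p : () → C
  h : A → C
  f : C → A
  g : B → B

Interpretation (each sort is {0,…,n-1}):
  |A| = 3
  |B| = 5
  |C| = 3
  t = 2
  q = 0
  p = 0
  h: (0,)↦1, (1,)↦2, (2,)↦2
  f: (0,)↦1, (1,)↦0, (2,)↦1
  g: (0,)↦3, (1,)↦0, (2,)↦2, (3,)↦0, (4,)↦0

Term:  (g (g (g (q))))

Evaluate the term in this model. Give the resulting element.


  q = 0
  (g (q)) = g(0,) = 3
  (g (g (q))) = g(3,) = 0
  (g (g (g (q)))) = g(0,) = 3

value = 3


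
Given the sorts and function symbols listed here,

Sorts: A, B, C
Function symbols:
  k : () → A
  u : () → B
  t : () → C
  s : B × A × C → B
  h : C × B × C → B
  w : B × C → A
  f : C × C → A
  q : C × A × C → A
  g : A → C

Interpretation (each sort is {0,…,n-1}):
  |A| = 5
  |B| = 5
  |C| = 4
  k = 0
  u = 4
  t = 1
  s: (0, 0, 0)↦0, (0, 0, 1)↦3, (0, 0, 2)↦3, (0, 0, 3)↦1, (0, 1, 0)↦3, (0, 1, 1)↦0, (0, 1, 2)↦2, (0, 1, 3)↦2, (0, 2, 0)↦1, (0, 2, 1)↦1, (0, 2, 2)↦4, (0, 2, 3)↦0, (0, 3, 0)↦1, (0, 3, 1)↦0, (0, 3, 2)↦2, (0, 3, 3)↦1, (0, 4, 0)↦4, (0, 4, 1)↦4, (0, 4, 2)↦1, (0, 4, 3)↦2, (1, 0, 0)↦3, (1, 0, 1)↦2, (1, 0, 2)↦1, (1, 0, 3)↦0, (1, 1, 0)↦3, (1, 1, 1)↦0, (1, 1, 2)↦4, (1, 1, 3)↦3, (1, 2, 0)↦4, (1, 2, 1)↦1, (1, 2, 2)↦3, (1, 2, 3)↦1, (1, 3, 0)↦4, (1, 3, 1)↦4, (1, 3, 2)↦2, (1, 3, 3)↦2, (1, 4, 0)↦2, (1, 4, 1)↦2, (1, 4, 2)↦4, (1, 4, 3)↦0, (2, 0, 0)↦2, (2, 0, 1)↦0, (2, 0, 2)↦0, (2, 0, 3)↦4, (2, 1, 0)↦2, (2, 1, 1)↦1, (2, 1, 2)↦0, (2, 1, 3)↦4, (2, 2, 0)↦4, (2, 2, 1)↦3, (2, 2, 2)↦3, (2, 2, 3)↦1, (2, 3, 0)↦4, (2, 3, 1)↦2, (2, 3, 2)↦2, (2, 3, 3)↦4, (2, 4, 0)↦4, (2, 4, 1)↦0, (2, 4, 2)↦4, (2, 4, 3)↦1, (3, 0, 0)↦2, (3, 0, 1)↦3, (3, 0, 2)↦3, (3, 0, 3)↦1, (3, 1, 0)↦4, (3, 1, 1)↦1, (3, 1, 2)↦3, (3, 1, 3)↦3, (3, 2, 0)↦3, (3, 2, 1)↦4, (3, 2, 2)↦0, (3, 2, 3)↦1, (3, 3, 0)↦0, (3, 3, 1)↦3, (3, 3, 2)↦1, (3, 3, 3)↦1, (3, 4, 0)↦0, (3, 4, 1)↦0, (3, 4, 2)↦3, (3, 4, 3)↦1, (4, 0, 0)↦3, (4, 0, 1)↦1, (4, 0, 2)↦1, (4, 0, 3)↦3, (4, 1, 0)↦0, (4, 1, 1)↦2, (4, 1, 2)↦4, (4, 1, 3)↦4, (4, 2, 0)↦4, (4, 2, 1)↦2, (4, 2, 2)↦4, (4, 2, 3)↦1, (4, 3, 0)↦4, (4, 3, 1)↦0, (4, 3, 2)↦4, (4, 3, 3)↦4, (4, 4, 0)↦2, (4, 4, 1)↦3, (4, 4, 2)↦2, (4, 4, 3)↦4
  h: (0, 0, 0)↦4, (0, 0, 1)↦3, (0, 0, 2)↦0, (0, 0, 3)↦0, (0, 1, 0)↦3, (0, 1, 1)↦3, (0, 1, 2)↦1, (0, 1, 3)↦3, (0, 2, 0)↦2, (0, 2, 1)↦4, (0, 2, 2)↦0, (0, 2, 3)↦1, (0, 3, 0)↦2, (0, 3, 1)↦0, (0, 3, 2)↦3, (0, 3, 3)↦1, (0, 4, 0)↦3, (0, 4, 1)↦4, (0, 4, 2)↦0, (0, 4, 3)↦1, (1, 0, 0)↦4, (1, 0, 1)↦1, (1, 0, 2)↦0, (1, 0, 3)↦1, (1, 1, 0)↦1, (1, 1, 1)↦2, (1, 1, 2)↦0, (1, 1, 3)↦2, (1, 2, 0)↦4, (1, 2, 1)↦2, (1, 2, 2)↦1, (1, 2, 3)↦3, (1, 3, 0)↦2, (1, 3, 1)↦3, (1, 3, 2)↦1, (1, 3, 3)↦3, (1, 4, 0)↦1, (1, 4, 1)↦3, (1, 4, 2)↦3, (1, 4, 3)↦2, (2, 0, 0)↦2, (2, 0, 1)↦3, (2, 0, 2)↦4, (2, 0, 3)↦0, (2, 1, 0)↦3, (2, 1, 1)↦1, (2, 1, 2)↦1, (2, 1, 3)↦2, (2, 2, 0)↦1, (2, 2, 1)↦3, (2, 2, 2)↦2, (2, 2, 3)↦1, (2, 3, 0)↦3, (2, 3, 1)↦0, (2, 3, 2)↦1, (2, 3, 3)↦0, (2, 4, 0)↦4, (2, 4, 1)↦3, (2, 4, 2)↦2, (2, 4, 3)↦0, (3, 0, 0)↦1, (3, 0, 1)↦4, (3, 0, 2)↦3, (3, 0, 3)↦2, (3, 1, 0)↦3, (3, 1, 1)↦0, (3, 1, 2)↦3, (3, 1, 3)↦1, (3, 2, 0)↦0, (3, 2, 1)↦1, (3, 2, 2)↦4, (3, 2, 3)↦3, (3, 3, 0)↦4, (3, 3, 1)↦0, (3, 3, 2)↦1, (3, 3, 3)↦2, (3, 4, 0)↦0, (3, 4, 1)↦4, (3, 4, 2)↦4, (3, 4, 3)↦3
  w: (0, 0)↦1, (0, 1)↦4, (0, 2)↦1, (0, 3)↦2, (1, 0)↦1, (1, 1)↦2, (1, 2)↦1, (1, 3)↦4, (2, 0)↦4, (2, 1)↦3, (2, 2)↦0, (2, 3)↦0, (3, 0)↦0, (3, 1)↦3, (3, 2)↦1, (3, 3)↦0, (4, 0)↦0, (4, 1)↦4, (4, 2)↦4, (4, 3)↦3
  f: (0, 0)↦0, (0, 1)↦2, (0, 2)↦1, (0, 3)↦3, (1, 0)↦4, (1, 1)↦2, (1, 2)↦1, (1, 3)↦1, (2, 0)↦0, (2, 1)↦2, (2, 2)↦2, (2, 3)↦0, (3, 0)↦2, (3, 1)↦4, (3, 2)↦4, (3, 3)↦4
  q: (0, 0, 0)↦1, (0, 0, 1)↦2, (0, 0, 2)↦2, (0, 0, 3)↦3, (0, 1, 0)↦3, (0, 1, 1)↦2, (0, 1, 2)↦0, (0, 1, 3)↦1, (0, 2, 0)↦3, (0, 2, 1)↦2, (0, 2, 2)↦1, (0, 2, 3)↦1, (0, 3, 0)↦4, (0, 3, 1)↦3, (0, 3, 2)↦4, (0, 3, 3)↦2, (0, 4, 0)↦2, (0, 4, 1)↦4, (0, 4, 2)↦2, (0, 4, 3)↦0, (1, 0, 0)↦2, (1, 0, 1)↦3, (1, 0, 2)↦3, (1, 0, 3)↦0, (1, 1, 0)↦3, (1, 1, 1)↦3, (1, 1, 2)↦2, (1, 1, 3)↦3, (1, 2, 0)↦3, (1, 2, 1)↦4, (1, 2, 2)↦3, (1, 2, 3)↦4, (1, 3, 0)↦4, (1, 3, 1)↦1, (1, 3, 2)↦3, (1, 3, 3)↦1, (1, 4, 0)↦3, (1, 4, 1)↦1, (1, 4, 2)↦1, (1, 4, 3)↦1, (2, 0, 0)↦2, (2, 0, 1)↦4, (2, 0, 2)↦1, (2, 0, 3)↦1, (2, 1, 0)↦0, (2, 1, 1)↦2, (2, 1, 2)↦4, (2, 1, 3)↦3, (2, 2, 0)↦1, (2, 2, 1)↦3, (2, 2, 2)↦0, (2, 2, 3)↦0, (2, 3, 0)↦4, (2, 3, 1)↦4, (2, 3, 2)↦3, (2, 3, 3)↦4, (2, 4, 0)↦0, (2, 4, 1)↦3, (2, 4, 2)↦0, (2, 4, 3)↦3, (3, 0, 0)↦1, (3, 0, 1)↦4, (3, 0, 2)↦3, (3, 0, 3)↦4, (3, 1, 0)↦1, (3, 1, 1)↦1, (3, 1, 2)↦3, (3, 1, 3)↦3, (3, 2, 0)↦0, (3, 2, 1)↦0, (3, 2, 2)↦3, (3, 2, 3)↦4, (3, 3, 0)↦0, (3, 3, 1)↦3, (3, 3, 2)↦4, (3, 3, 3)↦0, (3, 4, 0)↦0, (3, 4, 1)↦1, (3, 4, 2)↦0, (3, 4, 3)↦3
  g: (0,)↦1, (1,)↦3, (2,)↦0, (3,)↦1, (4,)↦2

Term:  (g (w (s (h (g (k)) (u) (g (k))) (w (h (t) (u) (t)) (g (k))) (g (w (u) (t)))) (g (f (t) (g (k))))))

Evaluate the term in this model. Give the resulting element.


value = 3

  k = 0
  (g (k)) = g(0,) = 1
  u = 4
  k = 0
  (g (k)) = g(0,) = 1
  (h (g (k)) (u) (g (k))) = h(1, 4, 1) = 3
  t = 1
  u = 4
  t = 1
  (h (t) (u) (t)) = h(1, 4, 1) = 3
  k = 0
  (g (k)) = g(0,) = 1
  (w (h (t) (u) (t)) (g (k))) = w(3, 1) = 3
  u = 4
  t = 1
  (w (u) (t)) = w(4, 1) = 4
  (g (w (u) (t))) = g(4,) = 2
  (s (h (g (k)) (u) (g (k))) (w (h (t) (u) (t)) (g (k))) (g (w (u) (t)))) = s(3, 3, 2) = 1
  t = 1
  k = 0
  (g (k)) = g(0,) = 1
  (f (t) (g (k))) = f(1, 1) = 2
  (g (f (t) (g (k)))) = g(2,) = 0
  (w (s (h (g (k)) (u) (g (k))) (w (h (t) (u) (t)) (g (k))) (g (w (u) (t)))) (g (f (t) (g (k))))) = w(1, 0) = 1
  (g (w (s (h (g (k)) (u) (g (k))) (w (h (t) (u) (t)) (g (k))) (g (w (u) (t)))) (g (f (t) (g (k)))))) = g(1,) = 3


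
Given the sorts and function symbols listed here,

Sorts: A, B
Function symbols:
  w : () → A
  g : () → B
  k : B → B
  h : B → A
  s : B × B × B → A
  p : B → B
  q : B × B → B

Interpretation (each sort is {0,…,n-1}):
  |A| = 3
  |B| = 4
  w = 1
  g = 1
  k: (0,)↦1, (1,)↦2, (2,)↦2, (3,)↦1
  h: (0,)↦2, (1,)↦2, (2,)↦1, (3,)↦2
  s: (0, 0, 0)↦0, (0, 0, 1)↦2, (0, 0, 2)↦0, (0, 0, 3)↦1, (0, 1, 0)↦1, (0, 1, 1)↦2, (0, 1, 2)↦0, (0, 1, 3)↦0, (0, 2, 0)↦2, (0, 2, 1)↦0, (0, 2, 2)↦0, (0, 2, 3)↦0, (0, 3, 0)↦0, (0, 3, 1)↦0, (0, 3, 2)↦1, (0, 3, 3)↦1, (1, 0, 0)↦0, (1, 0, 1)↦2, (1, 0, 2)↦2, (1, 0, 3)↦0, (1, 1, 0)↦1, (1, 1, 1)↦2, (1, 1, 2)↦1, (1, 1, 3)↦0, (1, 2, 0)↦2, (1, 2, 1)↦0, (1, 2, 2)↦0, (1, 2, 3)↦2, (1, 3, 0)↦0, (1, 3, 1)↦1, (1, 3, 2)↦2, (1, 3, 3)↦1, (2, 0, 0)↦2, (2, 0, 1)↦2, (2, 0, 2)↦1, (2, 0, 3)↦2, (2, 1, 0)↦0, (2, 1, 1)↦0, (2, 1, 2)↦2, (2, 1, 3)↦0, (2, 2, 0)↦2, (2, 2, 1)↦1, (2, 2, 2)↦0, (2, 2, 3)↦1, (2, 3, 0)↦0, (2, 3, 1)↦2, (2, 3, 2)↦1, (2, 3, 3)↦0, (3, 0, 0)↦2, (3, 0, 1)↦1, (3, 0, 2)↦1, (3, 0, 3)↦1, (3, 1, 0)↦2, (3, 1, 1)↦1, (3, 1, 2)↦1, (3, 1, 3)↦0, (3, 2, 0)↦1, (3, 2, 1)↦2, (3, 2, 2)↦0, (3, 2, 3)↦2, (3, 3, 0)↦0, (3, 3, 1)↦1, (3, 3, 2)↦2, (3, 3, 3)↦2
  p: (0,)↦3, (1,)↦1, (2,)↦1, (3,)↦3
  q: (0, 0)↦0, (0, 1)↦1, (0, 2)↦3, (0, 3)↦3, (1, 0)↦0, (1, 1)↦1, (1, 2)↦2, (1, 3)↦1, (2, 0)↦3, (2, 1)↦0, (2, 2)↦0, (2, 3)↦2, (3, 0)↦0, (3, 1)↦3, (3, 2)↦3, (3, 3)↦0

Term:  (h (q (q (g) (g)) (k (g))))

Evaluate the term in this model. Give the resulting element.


value = 1

  g = 1
  g = 1
  (q (g) (g)) = q(1, 1) = 1
  g = 1
  (k (g)) = k(1,) = 2
  (q (q (g) (g)) (k (g))) = q(1, 2) = 2
  (h (q (q (g) (g)) (k (g)))) = h(2,) = 1


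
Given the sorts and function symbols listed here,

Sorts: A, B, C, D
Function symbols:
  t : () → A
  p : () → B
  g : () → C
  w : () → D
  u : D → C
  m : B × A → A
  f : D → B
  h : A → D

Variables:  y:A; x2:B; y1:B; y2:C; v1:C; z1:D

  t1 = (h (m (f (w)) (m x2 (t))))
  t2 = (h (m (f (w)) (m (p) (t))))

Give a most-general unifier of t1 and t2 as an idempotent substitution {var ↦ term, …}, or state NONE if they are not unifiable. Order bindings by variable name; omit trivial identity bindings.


{x2 ↦ (p)}


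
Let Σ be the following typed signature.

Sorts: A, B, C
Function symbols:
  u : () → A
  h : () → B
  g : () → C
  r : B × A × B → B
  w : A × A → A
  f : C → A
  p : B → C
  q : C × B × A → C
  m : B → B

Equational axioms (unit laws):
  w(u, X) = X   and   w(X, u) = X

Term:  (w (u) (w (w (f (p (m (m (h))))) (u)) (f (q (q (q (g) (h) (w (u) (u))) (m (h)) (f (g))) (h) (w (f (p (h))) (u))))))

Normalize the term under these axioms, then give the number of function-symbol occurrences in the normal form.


1. (w (u) (w (w (f (p (m (m (h))))) (u)) (f (q (q (q (g) (h) (w (u) (u))) (m (h)) (f (g))) (h) (w (f (p (h))) (u))))))  →  (w (w (f (p (m (m (h))))) (u)) (f (q (q (q (g) (h) (w (u) (u))) (m (h)) (f (g))) (h) (w (f (p (h))) (u)))))
2. (w (w (f (p (m (m (h))))) (u)) (f (q (q (q (g) (h) (w (u) (u))) (m (h)) (f (g))) (h) (w (f (p (h))) (u)))))  →  (w (f (p (m (m (h))))) (f (q (q (q (g) (h) (w (u) (u))) (m (h)) (f (g))) (h) (w (f (p (h))) (u)))))
3. (w (f (p (m (m (h))))) (f (q (q (q (g) (h) (w (u) (u))) (m (h)) (f (g))) (h) (w (f (p (h))) (u)))))  →  (w (f (p (m (m (h))))) (f (q (q (q (g) (h) (u)) (m (h)) (f (g))) (h) (w (f (p (h))) (u)))))
4. (w (f (p (m (m (h))))) (f (q (q (q (g) (h) (u)) (m (h)) (f (g))) (h) (w (f (p (h))) (u)))))  →  (w (f (p (m (m (h))))) (f (q (q (q (g) (h) (u)) (m (h)) (f (g))) (h) (f (p (h))))))
normal form: (w (f (p (m (m (h))))) (f (q (q (q (g) (h) (u)) (m (h)) (f (g))) (h) (f (p (h))))))

size = 21


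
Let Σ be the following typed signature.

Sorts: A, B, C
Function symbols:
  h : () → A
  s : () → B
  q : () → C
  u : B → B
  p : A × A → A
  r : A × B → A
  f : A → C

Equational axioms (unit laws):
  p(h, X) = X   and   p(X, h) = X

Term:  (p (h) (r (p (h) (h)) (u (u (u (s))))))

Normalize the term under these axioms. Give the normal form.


1. (p (h) (r (p (h) (h)) (u (u (u (s))))))  →  (r (p (h) (h)) (u (u (u (s)))))
2. (r (p (h) (h)) (u (u (u (s)))))  →  (r (h) (u (u (u (s)))))

normal form = (r (h) (u (u (u (s)))))


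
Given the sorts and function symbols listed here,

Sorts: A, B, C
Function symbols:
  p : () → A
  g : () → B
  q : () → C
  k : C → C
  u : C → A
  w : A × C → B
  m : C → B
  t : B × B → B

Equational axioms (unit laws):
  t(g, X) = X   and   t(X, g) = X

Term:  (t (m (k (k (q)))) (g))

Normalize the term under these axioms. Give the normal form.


normal form = (m (k (k (q))))

1. (t (m (k (k (q)))) (g))  →  (m (k (k (q))))


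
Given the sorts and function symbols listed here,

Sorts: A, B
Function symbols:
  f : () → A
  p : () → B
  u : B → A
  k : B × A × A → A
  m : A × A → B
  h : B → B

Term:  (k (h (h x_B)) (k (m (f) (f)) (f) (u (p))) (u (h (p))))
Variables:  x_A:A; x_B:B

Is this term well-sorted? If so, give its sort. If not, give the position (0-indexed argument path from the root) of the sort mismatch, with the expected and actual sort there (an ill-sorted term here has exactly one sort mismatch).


well-sorted; sort = A

      x_B : B
    (h x_B) : B
  (h (h x_B)) : B
      (f) : A
      (f) : A
    (m (f) (f)) : B
    (f) : A
      (p) : B
    (u (p)) : A
  (k (m (f) (f)) (f) (u (p))) : A
      (p) : B
    (h (p)) : B
  (u (h (p))) : A
(k (h (h x_B)) (k (m (f) (f)) (f) (u (p))) (u (h (p)))) : A


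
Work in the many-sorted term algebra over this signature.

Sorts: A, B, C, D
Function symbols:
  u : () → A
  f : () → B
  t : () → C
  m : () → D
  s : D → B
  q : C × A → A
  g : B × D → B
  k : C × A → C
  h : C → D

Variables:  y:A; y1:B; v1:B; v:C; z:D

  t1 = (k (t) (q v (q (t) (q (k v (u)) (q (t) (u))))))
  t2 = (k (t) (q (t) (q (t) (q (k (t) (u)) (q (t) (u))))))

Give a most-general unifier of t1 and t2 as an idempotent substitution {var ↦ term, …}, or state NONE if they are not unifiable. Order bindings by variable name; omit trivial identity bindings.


{v ↦ (t)}


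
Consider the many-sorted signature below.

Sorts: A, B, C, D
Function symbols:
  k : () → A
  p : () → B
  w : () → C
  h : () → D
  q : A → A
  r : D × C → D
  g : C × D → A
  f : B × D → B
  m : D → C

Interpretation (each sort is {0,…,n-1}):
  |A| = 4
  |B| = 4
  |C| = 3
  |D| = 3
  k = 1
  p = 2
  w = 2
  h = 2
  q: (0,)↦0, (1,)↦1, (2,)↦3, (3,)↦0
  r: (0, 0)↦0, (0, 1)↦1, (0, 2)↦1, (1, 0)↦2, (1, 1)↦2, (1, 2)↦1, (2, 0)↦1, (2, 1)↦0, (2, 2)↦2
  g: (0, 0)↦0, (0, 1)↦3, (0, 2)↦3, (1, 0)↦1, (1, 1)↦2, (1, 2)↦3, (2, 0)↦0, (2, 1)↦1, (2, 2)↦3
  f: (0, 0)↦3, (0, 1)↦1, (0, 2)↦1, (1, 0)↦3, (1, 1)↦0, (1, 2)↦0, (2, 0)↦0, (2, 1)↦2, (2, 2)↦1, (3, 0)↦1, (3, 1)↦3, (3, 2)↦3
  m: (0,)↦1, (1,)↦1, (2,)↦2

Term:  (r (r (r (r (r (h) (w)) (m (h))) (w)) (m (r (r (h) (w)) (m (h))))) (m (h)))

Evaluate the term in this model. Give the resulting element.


  h = 2
  w = 2
  (r (h) (w)) = r(2, 2) = 2
  h = 2
  (m (h)) = m(2,) = 2
  (r (r (h) (w)) (m (h))) = r(2, 2) = 2
  w = 2
  (r (r (r (h) (w)) (m (h))) (w)) = r(2, 2) = 2
  h = 2
  w = 2
  (r (h) (w)) = r(2, 2) = 2
  h = 2
  (m (h)) = m(2,) = 2
  (r (r (h) (w)) (m (h))) = r(2, 2) = 2
  (m (r (r (h) (w)) (m (h)))) = m(2,) = 2
  (r (r (r (r (h) (w)) (m (h))) (w)) (m (r (r (h) (w)) (m (h))))) = r(2, 2) = 2
  h = 2
  (m (h)) = m(2,) = 2
  (r (r (r (r (r (h) (w)) (m (h))) (w)) (m (r (r (h) (w)) (m (h))))) (m (h))) = r(2, 2) = 2

value = 2


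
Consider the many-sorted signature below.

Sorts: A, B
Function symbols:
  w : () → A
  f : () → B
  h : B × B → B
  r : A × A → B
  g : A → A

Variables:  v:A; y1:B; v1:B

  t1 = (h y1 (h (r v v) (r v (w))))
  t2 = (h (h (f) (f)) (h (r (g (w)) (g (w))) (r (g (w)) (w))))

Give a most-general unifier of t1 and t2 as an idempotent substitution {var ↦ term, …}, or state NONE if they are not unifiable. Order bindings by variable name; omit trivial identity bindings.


{v ↦ (g (w)), y1 ↦ (h (f) (f))}


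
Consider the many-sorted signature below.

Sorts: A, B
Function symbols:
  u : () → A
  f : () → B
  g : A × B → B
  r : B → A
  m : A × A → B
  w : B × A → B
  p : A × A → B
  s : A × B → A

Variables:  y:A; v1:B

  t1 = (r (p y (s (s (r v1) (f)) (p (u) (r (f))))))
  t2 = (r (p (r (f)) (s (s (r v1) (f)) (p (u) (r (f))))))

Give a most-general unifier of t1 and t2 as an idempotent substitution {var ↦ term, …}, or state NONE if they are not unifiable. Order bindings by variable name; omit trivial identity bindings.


{y ↦ (r (f))}


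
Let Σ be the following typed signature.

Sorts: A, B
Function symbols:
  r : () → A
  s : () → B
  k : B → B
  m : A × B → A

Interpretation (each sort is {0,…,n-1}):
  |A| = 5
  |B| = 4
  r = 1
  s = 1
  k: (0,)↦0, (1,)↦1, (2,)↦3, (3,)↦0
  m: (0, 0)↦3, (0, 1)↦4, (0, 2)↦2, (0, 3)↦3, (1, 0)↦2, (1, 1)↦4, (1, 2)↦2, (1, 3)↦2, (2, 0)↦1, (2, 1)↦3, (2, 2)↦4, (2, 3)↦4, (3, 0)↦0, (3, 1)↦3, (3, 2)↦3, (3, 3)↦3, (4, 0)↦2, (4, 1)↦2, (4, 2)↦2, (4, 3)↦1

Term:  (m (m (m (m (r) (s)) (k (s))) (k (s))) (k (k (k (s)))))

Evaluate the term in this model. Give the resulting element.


  r = 1
  s = 1
  (m (r) (s)) = m(1, 1) = 4
  s = 1
  (k (s)) = k(1,) = 1
  (m (m (r) (s)) (k (s))) = m(4, 1) = 2
  s = 1
  (k (s)) = k(1,) = 1
  (m (m (m (r) (s)) (k (s))) (k (s))) = m(2, 1) = 3
  s = 1
  (k (s)) = k(1,) = 1
  (k (k (s))) = k(1,) = 1
  (k (k (k (s)))) = k(1,) = 1
  (m (m (m (m (r) (s)) (k (s))) (k (s))) (k (k (k (s))))) = m(3, 1) = 3

value = 3


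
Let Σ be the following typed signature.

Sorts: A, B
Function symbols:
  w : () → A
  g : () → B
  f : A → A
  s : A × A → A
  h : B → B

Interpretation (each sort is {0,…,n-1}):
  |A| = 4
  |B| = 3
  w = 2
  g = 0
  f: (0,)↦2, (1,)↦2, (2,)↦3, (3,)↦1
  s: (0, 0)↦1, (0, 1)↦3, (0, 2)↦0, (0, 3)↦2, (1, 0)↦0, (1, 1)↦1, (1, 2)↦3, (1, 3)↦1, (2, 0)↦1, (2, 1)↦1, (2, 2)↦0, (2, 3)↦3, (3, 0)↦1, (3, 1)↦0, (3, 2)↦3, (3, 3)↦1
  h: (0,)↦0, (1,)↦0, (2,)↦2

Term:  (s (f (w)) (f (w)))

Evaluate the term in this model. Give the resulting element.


value = 1

  w = 2
  (f (w)) = f(2,) = 3
  w = 2
  (f (w)) = f(2,) = 3
  (s (f (w)) (f (w))) = s(3, 3) = 1


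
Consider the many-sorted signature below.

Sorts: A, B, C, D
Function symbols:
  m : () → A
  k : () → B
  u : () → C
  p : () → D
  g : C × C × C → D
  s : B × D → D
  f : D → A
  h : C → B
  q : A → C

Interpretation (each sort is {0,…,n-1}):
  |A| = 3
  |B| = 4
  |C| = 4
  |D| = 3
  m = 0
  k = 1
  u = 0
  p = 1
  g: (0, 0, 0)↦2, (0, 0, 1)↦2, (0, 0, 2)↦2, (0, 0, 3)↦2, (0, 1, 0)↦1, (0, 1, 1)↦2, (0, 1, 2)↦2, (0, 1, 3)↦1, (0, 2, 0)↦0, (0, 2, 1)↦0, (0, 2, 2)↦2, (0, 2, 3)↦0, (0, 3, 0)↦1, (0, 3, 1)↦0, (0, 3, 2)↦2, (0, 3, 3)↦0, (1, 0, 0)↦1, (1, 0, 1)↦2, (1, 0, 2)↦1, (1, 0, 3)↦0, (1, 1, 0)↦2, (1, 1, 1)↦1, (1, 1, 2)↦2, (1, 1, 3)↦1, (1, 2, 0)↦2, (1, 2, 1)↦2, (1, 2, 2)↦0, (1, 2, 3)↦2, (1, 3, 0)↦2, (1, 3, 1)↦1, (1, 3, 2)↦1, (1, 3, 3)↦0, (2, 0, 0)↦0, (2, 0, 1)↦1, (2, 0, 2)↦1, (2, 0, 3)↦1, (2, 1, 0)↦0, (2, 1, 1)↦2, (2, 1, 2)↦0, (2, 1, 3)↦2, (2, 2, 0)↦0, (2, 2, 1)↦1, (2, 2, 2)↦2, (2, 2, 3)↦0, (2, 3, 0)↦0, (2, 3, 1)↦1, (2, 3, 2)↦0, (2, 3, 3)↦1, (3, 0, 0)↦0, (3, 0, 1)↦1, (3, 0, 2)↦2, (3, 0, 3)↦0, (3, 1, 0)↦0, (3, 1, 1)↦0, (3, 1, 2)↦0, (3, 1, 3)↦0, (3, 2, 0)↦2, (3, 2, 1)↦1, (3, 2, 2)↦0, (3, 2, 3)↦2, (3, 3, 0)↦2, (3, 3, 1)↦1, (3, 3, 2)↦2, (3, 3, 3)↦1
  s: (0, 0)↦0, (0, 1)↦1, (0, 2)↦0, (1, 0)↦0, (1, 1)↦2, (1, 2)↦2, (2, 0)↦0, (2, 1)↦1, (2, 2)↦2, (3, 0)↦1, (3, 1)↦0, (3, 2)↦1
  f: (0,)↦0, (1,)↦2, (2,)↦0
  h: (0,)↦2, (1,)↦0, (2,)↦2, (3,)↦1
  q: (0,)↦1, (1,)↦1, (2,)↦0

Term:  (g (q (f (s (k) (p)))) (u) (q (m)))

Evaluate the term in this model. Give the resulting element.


value = 2

  k = 1
  p = 1
  (s (k) (p)) = s(1, 1) = 2
  (f (s (k) (p))) = f(2,) = 0
  (q (f (s (k) (p)))) = q(0,) = 1
  u = 0
  m = 0
  (q (m)) = q(0,) = 1
  (g (q (f (s (k) (p)))) (u) (q (m))) = g(1, 0, 1) = 2


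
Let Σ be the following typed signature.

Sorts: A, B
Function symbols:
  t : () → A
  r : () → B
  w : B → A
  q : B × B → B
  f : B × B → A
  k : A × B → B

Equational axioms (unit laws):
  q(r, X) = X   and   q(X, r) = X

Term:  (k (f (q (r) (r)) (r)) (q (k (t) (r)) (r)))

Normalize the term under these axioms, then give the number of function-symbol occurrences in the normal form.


size = 7

1. (k (f (q (r) (r)) (r)) (q (k (t) (r)) (r)))  →  (k (f (r) (r)) (q (k (t) (r)) (r)))
2. (k (f (r) (r)) (q (k (t) (r)) (r)))  →  (k (f (r) (r)) (k (t) (r)))
normal form: (k (f (r) (r)) (k (t) (r)))


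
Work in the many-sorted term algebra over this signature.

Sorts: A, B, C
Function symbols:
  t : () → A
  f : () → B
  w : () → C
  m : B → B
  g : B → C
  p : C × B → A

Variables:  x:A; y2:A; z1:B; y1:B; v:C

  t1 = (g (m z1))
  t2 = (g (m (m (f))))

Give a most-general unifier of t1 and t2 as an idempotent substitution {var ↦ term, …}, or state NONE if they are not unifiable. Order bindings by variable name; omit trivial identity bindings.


{z1 ↦ (m (f))}


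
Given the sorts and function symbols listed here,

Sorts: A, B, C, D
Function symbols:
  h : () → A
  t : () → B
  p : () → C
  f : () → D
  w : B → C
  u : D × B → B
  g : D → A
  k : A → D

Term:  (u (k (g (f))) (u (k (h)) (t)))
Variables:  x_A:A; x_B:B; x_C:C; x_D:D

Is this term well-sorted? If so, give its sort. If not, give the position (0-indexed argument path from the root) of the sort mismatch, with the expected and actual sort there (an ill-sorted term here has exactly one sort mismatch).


      (f) : D
    (g (f)) : A
  (k (g (f))) : D
      (h) : A
    (k (h)) : D
    (t) : B
  (u (k (h)) (t)) : B
(u (k (g (f))) (u (k (h)) (t))) : B

well-sorted; sort = B


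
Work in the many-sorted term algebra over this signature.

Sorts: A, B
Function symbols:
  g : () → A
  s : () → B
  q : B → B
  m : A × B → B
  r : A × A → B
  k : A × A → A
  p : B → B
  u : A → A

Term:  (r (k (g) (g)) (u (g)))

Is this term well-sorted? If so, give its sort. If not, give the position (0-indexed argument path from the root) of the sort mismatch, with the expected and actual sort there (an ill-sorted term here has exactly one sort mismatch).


    (g) : A
    (g) : A
  (k (g) (g)) : A
    (g) : A
  (u (g)) : A
(r (k (g) (g)) (u (g))) : B

well-sorted; sort = B


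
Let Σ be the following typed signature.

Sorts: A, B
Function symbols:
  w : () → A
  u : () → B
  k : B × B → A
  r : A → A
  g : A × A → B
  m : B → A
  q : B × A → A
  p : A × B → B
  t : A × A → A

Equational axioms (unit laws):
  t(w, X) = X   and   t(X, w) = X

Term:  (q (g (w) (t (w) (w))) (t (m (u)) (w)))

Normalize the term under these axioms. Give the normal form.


1. (q (g (w) (t (w) (w))) (t (m (u)) (w)))  →  (q (g (w) (w)) (t (m (u)) (w)))
2. (q (g (w) (w)) (t (m (u)) (w)))  →  (q (g (w) (w)) (m (u)))

normal form = (q (g (w) (w)) (m (u)))


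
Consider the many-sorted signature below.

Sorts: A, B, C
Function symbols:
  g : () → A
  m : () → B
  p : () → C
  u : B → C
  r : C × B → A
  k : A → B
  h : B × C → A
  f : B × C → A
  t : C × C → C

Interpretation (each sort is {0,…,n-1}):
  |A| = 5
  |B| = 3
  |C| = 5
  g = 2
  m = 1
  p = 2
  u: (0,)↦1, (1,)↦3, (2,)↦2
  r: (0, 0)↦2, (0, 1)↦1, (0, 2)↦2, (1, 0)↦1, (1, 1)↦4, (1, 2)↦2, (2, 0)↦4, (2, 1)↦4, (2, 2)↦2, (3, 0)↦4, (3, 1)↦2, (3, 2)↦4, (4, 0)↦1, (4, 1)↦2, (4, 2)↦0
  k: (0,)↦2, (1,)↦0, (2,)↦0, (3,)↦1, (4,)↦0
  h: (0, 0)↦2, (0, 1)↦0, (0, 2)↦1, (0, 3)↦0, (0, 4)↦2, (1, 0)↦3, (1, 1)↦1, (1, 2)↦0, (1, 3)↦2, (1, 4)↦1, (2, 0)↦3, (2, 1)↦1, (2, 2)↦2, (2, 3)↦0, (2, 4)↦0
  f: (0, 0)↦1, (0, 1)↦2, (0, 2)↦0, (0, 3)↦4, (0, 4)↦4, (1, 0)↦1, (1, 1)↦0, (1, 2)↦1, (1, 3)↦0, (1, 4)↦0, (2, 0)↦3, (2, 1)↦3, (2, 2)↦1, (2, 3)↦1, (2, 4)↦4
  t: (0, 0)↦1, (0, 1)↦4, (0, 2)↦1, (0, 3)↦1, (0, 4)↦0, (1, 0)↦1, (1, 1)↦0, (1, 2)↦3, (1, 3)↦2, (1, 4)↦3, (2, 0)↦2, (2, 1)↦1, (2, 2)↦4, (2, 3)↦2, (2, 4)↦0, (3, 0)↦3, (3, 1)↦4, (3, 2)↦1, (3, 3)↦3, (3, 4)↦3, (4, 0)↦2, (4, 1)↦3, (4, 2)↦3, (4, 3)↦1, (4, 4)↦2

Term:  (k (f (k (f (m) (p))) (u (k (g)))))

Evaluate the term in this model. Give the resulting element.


value = 0

  m = 1
  p = 2
  (f (m) (p)) = f(1, 2) = 1
  (k (f (m) (p))) = k(1,) = 0
  g = 2
  (k (g)) = k(2,) = 0
  (u (k (g))) = u(0,) = 1
  (f (k (f (m) (p))) (u (k (g)))) = f(0, 1) = 2
  (k (f (k (f (m) (p))) (u (k (g))))) = k(2,) = 0


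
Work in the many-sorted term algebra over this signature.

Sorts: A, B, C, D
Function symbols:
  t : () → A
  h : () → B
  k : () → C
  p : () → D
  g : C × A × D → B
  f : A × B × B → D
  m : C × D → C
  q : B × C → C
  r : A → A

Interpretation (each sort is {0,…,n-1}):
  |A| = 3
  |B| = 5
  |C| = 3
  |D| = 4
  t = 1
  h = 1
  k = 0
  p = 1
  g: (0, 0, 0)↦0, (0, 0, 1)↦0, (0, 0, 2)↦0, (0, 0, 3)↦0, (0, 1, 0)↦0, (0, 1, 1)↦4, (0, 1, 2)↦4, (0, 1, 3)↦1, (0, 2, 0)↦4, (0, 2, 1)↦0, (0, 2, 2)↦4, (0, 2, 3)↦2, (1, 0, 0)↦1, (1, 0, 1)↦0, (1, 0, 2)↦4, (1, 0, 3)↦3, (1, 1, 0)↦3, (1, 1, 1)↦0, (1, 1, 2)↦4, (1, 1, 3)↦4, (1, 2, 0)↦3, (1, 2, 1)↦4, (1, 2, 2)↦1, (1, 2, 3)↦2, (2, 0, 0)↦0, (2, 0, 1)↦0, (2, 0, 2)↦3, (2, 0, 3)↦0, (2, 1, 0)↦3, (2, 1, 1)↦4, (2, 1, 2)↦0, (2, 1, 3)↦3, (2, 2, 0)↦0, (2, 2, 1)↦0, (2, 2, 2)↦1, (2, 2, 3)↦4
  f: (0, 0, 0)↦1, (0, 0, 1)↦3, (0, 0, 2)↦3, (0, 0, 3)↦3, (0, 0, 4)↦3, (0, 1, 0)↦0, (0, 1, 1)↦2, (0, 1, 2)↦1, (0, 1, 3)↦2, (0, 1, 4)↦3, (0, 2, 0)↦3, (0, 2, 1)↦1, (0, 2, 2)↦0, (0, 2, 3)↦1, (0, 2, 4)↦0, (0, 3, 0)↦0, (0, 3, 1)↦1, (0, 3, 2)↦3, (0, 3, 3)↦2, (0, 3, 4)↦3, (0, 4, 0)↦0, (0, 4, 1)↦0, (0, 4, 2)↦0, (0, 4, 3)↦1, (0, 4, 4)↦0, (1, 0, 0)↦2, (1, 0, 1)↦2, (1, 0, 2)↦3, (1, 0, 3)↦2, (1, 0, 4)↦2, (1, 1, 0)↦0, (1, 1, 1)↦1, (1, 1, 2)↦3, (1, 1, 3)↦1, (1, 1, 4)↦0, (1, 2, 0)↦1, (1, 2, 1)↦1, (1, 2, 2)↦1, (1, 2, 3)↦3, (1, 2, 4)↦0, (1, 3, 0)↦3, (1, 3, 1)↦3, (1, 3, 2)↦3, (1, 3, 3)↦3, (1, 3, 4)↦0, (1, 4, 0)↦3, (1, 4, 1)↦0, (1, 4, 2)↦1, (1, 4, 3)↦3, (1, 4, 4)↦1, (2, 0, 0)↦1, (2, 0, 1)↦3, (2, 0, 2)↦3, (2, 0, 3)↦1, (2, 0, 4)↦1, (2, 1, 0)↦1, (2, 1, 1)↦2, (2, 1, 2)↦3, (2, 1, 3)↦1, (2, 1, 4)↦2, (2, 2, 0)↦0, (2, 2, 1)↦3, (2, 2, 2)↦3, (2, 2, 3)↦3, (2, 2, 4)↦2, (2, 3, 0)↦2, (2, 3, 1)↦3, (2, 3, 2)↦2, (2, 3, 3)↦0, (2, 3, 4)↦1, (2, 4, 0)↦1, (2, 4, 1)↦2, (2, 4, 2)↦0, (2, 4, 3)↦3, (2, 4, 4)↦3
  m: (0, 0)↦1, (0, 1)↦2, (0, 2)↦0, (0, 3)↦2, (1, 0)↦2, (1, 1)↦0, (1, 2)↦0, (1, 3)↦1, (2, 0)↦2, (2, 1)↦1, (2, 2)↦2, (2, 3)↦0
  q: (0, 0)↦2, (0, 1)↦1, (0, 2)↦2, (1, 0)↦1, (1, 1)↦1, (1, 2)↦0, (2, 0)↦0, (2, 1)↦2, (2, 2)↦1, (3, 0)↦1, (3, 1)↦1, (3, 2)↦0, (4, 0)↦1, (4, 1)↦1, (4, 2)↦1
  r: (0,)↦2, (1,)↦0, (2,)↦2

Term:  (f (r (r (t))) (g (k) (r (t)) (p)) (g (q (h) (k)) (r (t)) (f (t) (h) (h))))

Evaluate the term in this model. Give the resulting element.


  t = 1
  (r (t)) = r(1,) = 0
  (r (r (t))) = r(0,) = 2
  k = 0
  t = 1
  (r (t)) = r(1,) = 0
  p = 1
  (g (k) (r (t)) (p)) = g(0, 0, 1) = 0
  h = 1
  k = 0
  (q (h) (k)) = q(1, 0) = 1
  t = 1
  (r (t)) = r(1,) = 0
  t = 1
  h = 1
  h = 1
  (f (t) (h) (h)) = f(1, 1, 1) = 1
  (g (q (h) (k)) (r (t)) (f (t) (h) (h))) = g(1, 0, 1) = 0
  (f (r (r (t))) (g (k) (r (t)) (p)) (g (q (h) (k)) (r (t)) (f (t) (h) (h)))) = f(2, 0, 0) = 1

value = 1
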